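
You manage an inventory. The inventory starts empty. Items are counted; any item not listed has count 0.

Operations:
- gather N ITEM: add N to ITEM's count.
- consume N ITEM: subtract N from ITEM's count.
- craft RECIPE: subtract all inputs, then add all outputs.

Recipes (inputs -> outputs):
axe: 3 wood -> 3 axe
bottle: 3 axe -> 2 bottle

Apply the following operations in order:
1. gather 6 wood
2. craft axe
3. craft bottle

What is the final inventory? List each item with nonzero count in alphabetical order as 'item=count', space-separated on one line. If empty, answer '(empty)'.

After 1 (gather 6 wood): wood=6
After 2 (craft axe): axe=3 wood=3
After 3 (craft bottle): bottle=2 wood=3

Answer: bottle=2 wood=3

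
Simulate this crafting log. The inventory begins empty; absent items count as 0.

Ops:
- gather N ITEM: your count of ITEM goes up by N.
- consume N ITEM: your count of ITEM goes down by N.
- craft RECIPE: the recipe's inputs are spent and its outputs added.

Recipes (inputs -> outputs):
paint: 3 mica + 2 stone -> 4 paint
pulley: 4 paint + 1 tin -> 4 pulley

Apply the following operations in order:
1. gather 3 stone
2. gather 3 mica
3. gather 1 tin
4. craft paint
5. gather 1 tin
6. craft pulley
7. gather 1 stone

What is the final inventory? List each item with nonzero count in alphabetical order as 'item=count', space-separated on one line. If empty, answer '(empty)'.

Answer: pulley=4 stone=2 tin=1

Derivation:
After 1 (gather 3 stone): stone=3
After 2 (gather 3 mica): mica=3 stone=3
After 3 (gather 1 tin): mica=3 stone=3 tin=1
After 4 (craft paint): paint=4 stone=1 tin=1
After 5 (gather 1 tin): paint=4 stone=1 tin=2
After 6 (craft pulley): pulley=4 stone=1 tin=1
After 7 (gather 1 stone): pulley=4 stone=2 tin=1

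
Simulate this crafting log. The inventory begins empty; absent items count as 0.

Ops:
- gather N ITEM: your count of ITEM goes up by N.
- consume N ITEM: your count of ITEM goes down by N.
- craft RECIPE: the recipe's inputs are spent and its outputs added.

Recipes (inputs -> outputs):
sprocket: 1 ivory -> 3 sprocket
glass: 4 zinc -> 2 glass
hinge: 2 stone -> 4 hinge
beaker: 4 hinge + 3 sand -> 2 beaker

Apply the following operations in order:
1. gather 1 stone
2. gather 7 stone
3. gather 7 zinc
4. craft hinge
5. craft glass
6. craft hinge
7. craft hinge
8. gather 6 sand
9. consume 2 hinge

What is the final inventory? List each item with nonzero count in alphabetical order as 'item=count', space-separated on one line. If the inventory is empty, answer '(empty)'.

Answer: glass=2 hinge=10 sand=6 stone=2 zinc=3

Derivation:
After 1 (gather 1 stone): stone=1
After 2 (gather 7 stone): stone=8
After 3 (gather 7 zinc): stone=8 zinc=7
After 4 (craft hinge): hinge=4 stone=6 zinc=7
After 5 (craft glass): glass=2 hinge=4 stone=6 zinc=3
After 6 (craft hinge): glass=2 hinge=8 stone=4 zinc=3
After 7 (craft hinge): glass=2 hinge=12 stone=2 zinc=3
After 8 (gather 6 sand): glass=2 hinge=12 sand=6 stone=2 zinc=3
After 9 (consume 2 hinge): glass=2 hinge=10 sand=6 stone=2 zinc=3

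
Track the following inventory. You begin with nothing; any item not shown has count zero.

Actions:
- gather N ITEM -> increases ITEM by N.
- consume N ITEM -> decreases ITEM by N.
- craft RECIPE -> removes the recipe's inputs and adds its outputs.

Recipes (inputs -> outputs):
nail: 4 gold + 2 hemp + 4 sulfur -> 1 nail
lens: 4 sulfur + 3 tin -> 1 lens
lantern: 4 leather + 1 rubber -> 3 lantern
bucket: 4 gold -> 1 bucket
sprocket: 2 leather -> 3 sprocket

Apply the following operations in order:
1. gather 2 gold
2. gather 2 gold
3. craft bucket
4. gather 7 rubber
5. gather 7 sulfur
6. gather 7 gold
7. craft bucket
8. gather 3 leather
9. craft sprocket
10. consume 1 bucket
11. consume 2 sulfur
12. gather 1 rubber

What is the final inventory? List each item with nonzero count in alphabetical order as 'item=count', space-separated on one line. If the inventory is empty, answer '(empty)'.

Answer: bucket=1 gold=3 leather=1 rubber=8 sprocket=3 sulfur=5

Derivation:
After 1 (gather 2 gold): gold=2
After 2 (gather 2 gold): gold=4
After 3 (craft bucket): bucket=1
After 4 (gather 7 rubber): bucket=1 rubber=7
After 5 (gather 7 sulfur): bucket=1 rubber=7 sulfur=7
After 6 (gather 7 gold): bucket=1 gold=7 rubber=7 sulfur=7
After 7 (craft bucket): bucket=2 gold=3 rubber=7 sulfur=7
After 8 (gather 3 leather): bucket=2 gold=3 leather=3 rubber=7 sulfur=7
After 9 (craft sprocket): bucket=2 gold=3 leather=1 rubber=7 sprocket=3 sulfur=7
After 10 (consume 1 bucket): bucket=1 gold=3 leather=1 rubber=7 sprocket=3 sulfur=7
After 11 (consume 2 sulfur): bucket=1 gold=3 leather=1 rubber=7 sprocket=3 sulfur=5
After 12 (gather 1 rubber): bucket=1 gold=3 leather=1 rubber=8 sprocket=3 sulfur=5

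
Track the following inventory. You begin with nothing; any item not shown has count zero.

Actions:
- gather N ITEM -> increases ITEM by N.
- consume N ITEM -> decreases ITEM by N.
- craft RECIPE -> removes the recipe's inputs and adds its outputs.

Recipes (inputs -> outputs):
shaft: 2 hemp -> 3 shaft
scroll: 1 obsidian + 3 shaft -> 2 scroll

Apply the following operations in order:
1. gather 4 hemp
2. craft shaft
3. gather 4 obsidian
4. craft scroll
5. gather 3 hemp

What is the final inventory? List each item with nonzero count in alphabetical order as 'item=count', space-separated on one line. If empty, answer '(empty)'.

Answer: hemp=5 obsidian=3 scroll=2

Derivation:
After 1 (gather 4 hemp): hemp=4
After 2 (craft shaft): hemp=2 shaft=3
After 3 (gather 4 obsidian): hemp=2 obsidian=4 shaft=3
After 4 (craft scroll): hemp=2 obsidian=3 scroll=2
After 5 (gather 3 hemp): hemp=5 obsidian=3 scroll=2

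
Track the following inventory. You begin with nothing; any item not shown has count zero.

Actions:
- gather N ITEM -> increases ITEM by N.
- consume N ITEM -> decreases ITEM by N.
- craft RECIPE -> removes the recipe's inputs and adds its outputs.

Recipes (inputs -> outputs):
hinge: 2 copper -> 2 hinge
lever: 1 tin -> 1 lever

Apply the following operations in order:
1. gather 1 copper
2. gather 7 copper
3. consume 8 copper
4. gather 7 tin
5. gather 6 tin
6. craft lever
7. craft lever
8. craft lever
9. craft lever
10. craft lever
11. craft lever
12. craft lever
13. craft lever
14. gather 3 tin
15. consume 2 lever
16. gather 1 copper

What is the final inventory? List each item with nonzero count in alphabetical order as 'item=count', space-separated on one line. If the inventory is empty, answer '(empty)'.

Answer: copper=1 lever=6 tin=8

Derivation:
After 1 (gather 1 copper): copper=1
After 2 (gather 7 copper): copper=8
After 3 (consume 8 copper): (empty)
After 4 (gather 7 tin): tin=7
After 5 (gather 6 tin): tin=13
After 6 (craft lever): lever=1 tin=12
After 7 (craft lever): lever=2 tin=11
After 8 (craft lever): lever=3 tin=10
After 9 (craft lever): lever=4 tin=9
After 10 (craft lever): lever=5 tin=8
After 11 (craft lever): lever=6 tin=7
After 12 (craft lever): lever=7 tin=6
After 13 (craft lever): lever=8 tin=5
After 14 (gather 3 tin): lever=8 tin=8
After 15 (consume 2 lever): lever=6 tin=8
After 16 (gather 1 copper): copper=1 lever=6 tin=8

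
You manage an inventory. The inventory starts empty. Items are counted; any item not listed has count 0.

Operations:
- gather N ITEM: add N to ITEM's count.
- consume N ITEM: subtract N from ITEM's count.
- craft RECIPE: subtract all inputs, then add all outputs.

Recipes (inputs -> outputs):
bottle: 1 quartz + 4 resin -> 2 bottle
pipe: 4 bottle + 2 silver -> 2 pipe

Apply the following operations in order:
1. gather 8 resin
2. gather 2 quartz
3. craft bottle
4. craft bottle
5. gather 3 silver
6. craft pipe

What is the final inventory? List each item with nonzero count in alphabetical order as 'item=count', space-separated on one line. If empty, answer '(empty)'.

After 1 (gather 8 resin): resin=8
After 2 (gather 2 quartz): quartz=2 resin=8
After 3 (craft bottle): bottle=2 quartz=1 resin=4
After 4 (craft bottle): bottle=4
After 5 (gather 3 silver): bottle=4 silver=3
After 6 (craft pipe): pipe=2 silver=1

Answer: pipe=2 silver=1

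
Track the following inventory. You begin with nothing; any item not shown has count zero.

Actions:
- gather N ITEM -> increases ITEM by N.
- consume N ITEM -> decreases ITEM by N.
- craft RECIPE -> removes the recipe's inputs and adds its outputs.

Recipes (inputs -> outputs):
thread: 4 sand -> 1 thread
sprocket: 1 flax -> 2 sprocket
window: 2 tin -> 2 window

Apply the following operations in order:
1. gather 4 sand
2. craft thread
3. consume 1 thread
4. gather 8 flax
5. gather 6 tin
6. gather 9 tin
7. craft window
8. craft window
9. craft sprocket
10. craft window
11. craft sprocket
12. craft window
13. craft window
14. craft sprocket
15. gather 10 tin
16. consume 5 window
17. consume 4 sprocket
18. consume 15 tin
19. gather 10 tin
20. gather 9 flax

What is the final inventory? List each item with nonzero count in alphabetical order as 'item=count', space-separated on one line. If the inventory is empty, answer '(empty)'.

After 1 (gather 4 sand): sand=4
After 2 (craft thread): thread=1
After 3 (consume 1 thread): (empty)
After 4 (gather 8 flax): flax=8
After 5 (gather 6 tin): flax=8 tin=6
After 6 (gather 9 tin): flax=8 tin=15
After 7 (craft window): flax=8 tin=13 window=2
After 8 (craft window): flax=8 tin=11 window=4
After 9 (craft sprocket): flax=7 sprocket=2 tin=11 window=4
After 10 (craft window): flax=7 sprocket=2 tin=9 window=6
After 11 (craft sprocket): flax=6 sprocket=4 tin=9 window=6
After 12 (craft window): flax=6 sprocket=4 tin=7 window=8
After 13 (craft window): flax=6 sprocket=4 tin=5 window=10
After 14 (craft sprocket): flax=5 sprocket=6 tin=5 window=10
After 15 (gather 10 tin): flax=5 sprocket=6 tin=15 window=10
After 16 (consume 5 window): flax=5 sprocket=6 tin=15 window=5
After 17 (consume 4 sprocket): flax=5 sprocket=2 tin=15 window=5
After 18 (consume 15 tin): flax=5 sprocket=2 window=5
After 19 (gather 10 tin): flax=5 sprocket=2 tin=10 window=5
After 20 (gather 9 flax): flax=14 sprocket=2 tin=10 window=5

Answer: flax=14 sprocket=2 tin=10 window=5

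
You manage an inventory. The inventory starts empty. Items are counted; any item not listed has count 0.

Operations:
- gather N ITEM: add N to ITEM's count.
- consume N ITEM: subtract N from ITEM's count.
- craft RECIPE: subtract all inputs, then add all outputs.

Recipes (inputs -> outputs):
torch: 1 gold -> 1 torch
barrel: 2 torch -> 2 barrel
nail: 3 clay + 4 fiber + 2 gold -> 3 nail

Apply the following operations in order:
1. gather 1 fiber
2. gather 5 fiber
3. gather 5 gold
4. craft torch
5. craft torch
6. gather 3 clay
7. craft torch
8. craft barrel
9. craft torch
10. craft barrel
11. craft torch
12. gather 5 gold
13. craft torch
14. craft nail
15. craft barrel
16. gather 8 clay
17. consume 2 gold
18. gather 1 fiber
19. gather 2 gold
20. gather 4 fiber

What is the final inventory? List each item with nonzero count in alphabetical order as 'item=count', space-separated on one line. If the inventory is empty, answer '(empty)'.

After 1 (gather 1 fiber): fiber=1
After 2 (gather 5 fiber): fiber=6
After 3 (gather 5 gold): fiber=6 gold=5
After 4 (craft torch): fiber=6 gold=4 torch=1
After 5 (craft torch): fiber=6 gold=3 torch=2
After 6 (gather 3 clay): clay=3 fiber=6 gold=3 torch=2
After 7 (craft torch): clay=3 fiber=6 gold=2 torch=3
After 8 (craft barrel): barrel=2 clay=3 fiber=6 gold=2 torch=1
After 9 (craft torch): barrel=2 clay=3 fiber=6 gold=1 torch=2
After 10 (craft barrel): barrel=4 clay=3 fiber=6 gold=1
After 11 (craft torch): barrel=4 clay=3 fiber=6 torch=1
After 12 (gather 5 gold): barrel=4 clay=3 fiber=6 gold=5 torch=1
After 13 (craft torch): barrel=4 clay=3 fiber=6 gold=4 torch=2
After 14 (craft nail): barrel=4 fiber=2 gold=2 nail=3 torch=2
After 15 (craft barrel): barrel=6 fiber=2 gold=2 nail=3
After 16 (gather 8 clay): barrel=6 clay=8 fiber=2 gold=2 nail=3
After 17 (consume 2 gold): barrel=6 clay=8 fiber=2 nail=3
After 18 (gather 1 fiber): barrel=6 clay=8 fiber=3 nail=3
After 19 (gather 2 gold): barrel=6 clay=8 fiber=3 gold=2 nail=3
After 20 (gather 4 fiber): barrel=6 clay=8 fiber=7 gold=2 nail=3

Answer: barrel=6 clay=8 fiber=7 gold=2 nail=3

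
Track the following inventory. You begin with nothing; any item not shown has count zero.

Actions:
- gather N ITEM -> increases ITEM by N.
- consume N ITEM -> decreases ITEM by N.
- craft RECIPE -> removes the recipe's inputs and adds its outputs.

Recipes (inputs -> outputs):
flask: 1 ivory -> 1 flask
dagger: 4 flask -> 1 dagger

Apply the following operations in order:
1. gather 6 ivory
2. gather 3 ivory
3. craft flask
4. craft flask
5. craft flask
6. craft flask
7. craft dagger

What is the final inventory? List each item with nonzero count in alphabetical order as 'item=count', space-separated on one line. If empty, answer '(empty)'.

After 1 (gather 6 ivory): ivory=6
After 2 (gather 3 ivory): ivory=9
After 3 (craft flask): flask=1 ivory=8
After 4 (craft flask): flask=2 ivory=7
After 5 (craft flask): flask=3 ivory=6
After 6 (craft flask): flask=4 ivory=5
After 7 (craft dagger): dagger=1 ivory=5

Answer: dagger=1 ivory=5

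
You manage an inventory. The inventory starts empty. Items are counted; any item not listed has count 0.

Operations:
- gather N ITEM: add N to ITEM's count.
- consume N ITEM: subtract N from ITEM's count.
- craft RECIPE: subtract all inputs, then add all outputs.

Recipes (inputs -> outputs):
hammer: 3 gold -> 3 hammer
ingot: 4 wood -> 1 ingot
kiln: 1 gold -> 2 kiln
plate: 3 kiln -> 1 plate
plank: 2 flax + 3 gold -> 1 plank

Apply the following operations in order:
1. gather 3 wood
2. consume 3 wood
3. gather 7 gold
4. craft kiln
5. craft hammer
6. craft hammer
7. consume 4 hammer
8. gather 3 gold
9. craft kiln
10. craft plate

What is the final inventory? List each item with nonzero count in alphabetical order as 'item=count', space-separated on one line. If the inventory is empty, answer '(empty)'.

Answer: gold=2 hammer=2 kiln=1 plate=1

Derivation:
After 1 (gather 3 wood): wood=3
After 2 (consume 3 wood): (empty)
After 3 (gather 7 gold): gold=7
After 4 (craft kiln): gold=6 kiln=2
After 5 (craft hammer): gold=3 hammer=3 kiln=2
After 6 (craft hammer): hammer=6 kiln=2
After 7 (consume 4 hammer): hammer=2 kiln=2
After 8 (gather 3 gold): gold=3 hammer=2 kiln=2
After 9 (craft kiln): gold=2 hammer=2 kiln=4
After 10 (craft plate): gold=2 hammer=2 kiln=1 plate=1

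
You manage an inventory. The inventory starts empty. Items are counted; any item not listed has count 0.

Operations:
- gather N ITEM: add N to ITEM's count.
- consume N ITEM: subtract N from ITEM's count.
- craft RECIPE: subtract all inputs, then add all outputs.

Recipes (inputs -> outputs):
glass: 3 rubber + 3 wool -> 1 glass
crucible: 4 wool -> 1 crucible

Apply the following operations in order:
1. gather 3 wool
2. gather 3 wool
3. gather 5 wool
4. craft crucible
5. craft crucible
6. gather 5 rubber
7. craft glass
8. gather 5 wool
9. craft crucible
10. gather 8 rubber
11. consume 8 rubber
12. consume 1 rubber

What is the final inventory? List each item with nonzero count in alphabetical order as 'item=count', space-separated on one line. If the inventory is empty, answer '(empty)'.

Answer: crucible=3 glass=1 rubber=1 wool=1

Derivation:
After 1 (gather 3 wool): wool=3
After 2 (gather 3 wool): wool=6
After 3 (gather 5 wool): wool=11
After 4 (craft crucible): crucible=1 wool=7
After 5 (craft crucible): crucible=2 wool=3
After 6 (gather 5 rubber): crucible=2 rubber=5 wool=3
After 7 (craft glass): crucible=2 glass=1 rubber=2
After 8 (gather 5 wool): crucible=2 glass=1 rubber=2 wool=5
After 9 (craft crucible): crucible=3 glass=1 rubber=2 wool=1
After 10 (gather 8 rubber): crucible=3 glass=1 rubber=10 wool=1
After 11 (consume 8 rubber): crucible=3 glass=1 rubber=2 wool=1
After 12 (consume 1 rubber): crucible=3 glass=1 rubber=1 wool=1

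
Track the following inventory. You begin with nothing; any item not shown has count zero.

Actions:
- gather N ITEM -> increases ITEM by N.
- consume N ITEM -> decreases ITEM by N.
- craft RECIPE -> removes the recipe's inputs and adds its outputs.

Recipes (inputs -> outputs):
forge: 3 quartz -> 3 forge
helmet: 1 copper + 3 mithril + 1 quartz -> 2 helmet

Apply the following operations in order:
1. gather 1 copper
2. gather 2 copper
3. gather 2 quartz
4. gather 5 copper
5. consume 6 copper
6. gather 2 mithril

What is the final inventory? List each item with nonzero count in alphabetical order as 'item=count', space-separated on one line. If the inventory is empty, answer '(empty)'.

After 1 (gather 1 copper): copper=1
After 2 (gather 2 copper): copper=3
After 3 (gather 2 quartz): copper=3 quartz=2
After 4 (gather 5 copper): copper=8 quartz=2
After 5 (consume 6 copper): copper=2 quartz=2
After 6 (gather 2 mithril): copper=2 mithril=2 quartz=2

Answer: copper=2 mithril=2 quartz=2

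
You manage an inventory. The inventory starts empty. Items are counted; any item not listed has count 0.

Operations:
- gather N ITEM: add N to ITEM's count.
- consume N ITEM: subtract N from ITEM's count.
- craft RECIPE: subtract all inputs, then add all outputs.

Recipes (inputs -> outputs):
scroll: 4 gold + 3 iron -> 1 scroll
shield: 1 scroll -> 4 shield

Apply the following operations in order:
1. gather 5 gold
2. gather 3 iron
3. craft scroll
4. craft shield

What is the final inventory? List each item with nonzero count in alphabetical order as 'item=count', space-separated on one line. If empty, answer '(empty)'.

After 1 (gather 5 gold): gold=5
After 2 (gather 3 iron): gold=5 iron=3
After 3 (craft scroll): gold=1 scroll=1
After 4 (craft shield): gold=1 shield=4

Answer: gold=1 shield=4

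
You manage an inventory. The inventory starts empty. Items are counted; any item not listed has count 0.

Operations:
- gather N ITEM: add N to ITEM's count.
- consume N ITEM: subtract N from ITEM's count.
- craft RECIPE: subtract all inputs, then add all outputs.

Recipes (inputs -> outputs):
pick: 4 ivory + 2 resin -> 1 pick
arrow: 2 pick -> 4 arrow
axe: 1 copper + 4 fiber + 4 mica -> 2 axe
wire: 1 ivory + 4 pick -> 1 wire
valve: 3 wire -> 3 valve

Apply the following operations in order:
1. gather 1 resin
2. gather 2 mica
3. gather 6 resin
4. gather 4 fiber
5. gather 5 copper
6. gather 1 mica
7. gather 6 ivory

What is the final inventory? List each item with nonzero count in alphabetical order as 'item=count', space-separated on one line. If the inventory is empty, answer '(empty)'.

After 1 (gather 1 resin): resin=1
After 2 (gather 2 mica): mica=2 resin=1
After 3 (gather 6 resin): mica=2 resin=7
After 4 (gather 4 fiber): fiber=4 mica=2 resin=7
After 5 (gather 5 copper): copper=5 fiber=4 mica=2 resin=7
After 6 (gather 1 mica): copper=5 fiber=4 mica=3 resin=7
After 7 (gather 6 ivory): copper=5 fiber=4 ivory=6 mica=3 resin=7

Answer: copper=5 fiber=4 ivory=6 mica=3 resin=7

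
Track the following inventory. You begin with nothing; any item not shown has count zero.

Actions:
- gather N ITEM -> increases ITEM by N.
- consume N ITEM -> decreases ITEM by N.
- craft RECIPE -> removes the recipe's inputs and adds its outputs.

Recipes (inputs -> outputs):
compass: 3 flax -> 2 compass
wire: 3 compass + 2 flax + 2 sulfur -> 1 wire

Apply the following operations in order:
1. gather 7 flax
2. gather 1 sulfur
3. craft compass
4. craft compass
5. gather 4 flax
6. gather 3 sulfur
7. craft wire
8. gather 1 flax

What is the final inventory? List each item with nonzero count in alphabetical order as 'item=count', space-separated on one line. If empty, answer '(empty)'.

After 1 (gather 7 flax): flax=7
After 2 (gather 1 sulfur): flax=7 sulfur=1
After 3 (craft compass): compass=2 flax=4 sulfur=1
After 4 (craft compass): compass=4 flax=1 sulfur=1
After 5 (gather 4 flax): compass=4 flax=5 sulfur=1
After 6 (gather 3 sulfur): compass=4 flax=5 sulfur=4
After 7 (craft wire): compass=1 flax=3 sulfur=2 wire=1
After 8 (gather 1 flax): compass=1 flax=4 sulfur=2 wire=1

Answer: compass=1 flax=4 sulfur=2 wire=1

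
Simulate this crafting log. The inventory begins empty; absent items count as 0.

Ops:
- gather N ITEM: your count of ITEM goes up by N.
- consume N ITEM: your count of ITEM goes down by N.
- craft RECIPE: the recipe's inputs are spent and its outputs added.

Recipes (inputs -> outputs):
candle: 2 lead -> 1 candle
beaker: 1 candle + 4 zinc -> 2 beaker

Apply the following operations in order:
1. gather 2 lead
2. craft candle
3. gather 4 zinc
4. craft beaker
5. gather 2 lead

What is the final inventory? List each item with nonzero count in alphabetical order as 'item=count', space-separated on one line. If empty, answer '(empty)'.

Answer: beaker=2 lead=2

Derivation:
After 1 (gather 2 lead): lead=2
After 2 (craft candle): candle=1
After 3 (gather 4 zinc): candle=1 zinc=4
After 4 (craft beaker): beaker=2
After 5 (gather 2 lead): beaker=2 lead=2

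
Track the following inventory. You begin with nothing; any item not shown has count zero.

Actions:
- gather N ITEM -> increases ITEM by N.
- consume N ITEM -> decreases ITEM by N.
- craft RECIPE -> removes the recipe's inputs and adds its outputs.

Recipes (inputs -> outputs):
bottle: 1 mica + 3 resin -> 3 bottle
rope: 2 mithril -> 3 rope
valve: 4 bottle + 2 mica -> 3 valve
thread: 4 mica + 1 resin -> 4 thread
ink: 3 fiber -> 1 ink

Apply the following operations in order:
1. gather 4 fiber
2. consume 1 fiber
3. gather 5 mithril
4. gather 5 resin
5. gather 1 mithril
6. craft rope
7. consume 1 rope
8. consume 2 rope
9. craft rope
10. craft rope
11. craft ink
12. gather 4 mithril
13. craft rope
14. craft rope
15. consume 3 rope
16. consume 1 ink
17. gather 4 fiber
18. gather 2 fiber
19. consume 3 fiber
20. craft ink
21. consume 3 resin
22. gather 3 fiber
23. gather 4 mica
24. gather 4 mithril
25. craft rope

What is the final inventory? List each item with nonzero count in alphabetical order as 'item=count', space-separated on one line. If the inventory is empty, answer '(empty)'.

Answer: fiber=3 ink=1 mica=4 mithril=2 resin=2 rope=12

Derivation:
After 1 (gather 4 fiber): fiber=4
After 2 (consume 1 fiber): fiber=3
After 3 (gather 5 mithril): fiber=3 mithril=5
After 4 (gather 5 resin): fiber=3 mithril=5 resin=5
After 5 (gather 1 mithril): fiber=3 mithril=6 resin=5
After 6 (craft rope): fiber=3 mithril=4 resin=5 rope=3
After 7 (consume 1 rope): fiber=3 mithril=4 resin=5 rope=2
After 8 (consume 2 rope): fiber=3 mithril=4 resin=5
After 9 (craft rope): fiber=3 mithril=2 resin=5 rope=3
After 10 (craft rope): fiber=3 resin=5 rope=6
After 11 (craft ink): ink=1 resin=5 rope=6
After 12 (gather 4 mithril): ink=1 mithril=4 resin=5 rope=6
After 13 (craft rope): ink=1 mithril=2 resin=5 rope=9
After 14 (craft rope): ink=1 resin=5 rope=12
After 15 (consume 3 rope): ink=1 resin=5 rope=9
After 16 (consume 1 ink): resin=5 rope=9
After 17 (gather 4 fiber): fiber=4 resin=5 rope=9
After 18 (gather 2 fiber): fiber=6 resin=5 rope=9
After 19 (consume 3 fiber): fiber=3 resin=5 rope=9
After 20 (craft ink): ink=1 resin=5 rope=9
After 21 (consume 3 resin): ink=1 resin=2 rope=9
After 22 (gather 3 fiber): fiber=3 ink=1 resin=2 rope=9
After 23 (gather 4 mica): fiber=3 ink=1 mica=4 resin=2 rope=9
After 24 (gather 4 mithril): fiber=3 ink=1 mica=4 mithril=4 resin=2 rope=9
After 25 (craft rope): fiber=3 ink=1 mica=4 mithril=2 resin=2 rope=12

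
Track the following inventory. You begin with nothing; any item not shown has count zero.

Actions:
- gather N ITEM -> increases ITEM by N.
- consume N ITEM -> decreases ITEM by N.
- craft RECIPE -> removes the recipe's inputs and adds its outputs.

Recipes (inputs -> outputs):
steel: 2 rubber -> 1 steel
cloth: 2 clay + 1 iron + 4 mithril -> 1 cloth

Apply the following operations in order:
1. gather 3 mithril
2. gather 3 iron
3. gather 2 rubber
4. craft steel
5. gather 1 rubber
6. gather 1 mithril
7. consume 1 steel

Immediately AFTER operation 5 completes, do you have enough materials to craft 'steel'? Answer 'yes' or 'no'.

Answer: no

Derivation:
After 1 (gather 3 mithril): mithril=3
After 2 (gather 3 iron): iron=3 mithril=3
After 3 (gather 2 rubber): iron=3 mithril=3 rubber=2
After 4 (craft steel): iron=3 mithril=3 steel=1
After 5 (gather 1 rubber): iron=3 mithril=3 rubber=1 steel=1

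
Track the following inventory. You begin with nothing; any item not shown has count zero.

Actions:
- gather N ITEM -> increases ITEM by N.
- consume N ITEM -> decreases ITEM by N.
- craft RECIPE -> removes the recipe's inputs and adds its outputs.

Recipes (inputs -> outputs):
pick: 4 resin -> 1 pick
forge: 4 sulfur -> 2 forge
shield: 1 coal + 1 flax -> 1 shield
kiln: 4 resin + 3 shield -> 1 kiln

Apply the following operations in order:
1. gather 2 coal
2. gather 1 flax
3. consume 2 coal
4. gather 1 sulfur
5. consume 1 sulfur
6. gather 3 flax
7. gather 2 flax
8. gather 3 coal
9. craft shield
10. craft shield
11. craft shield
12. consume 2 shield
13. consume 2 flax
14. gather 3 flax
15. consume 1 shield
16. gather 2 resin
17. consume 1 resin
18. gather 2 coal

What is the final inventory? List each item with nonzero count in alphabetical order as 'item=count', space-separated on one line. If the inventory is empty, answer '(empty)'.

After 1 (gather 2 coal): coal=2
After 2 (gather 1 flax): coal=2 flax=1
After 3 (consume 2 coal): flax=1
After 4 (gather 1 sulfur): flax=1 sulfur=1
After 5 (consume 1 sulfur): flax=1
After 6 (gather 3 flax): flax=4
After 7 (gather 2 flax): flax=6
After 8 (gather 3 coal): coal=3 flax=6
After 9 (craft shield): coal=2 flax=5 shield=1
After 10 (craft shield): coal=1 flax=4 shield=2
After 11 (craft shield): flax=3 shield=3
After 12 (consume 2 shield): flax=3 shield=1
After 13 (consume 2 flax): flax=1 shield=1
After 14 (gather 3 flax): flax=4 shield=1
After 15 (consume 1 shield): flax=4
After 16 (gather 2 resin): flax=4 resin=2
After 17 (consume 1 resin): flax=4 resin=1
After 18 (gather 2 coal): coal=2 flax=4 resin=1

Answer: coal=2 flax=4 resin=1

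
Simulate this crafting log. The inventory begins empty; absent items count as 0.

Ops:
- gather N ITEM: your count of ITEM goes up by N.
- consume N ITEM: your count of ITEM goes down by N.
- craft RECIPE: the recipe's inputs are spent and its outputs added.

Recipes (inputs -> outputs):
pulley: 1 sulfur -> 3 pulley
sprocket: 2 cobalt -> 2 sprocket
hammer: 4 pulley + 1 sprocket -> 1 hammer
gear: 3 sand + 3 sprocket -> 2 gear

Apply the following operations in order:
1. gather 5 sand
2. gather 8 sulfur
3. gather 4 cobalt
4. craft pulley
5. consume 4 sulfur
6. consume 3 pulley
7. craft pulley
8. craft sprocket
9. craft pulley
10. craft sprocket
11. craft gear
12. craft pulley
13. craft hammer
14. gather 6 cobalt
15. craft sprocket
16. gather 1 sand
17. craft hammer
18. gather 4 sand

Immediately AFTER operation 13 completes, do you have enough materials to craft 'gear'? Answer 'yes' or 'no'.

Answer: no

Derivation:
After 1 (gather 5 sand): sand=5
After 2 (gather 8 sulfur): sand=5 sulfur=8
After 3 (gather 4 cobalt): cobalt=4 sand=5 sulfur=8
After 4 (craft pulley): cobalt=4 pulley=3 sand=5 sulfur=7
After 5 (consume 4 sulfur): cobalt=4 pulley=3 sand=5 sulfur=3
After 6 (consume 3 pulley): cobalt=4 sand=5 sulfur=3
After 7 (craft pulley): cobalt=4 pulley=3 sand=5 sulfur=2
After 8 (craft sprocket): cobalt=2 pulley=3 sand=5 sprocket=2 sulfur=2
After 9 (craft pulley): cobalt=2 pulley=6 sand=5 sprocket=2 sulfur=1
After 10 (craft sprocket): pulley=6 sand=5 sprocket=4 sulfur=1
After 11 (craft gear): gear=2 pulley=6 sand=2 sprocket=1 sulfur=1
After 12 (craft pulley): gear=2 pulley=9 sand=2 sprocket=1
After 13 (craft hammer): gear=2 hammer=1 pulley=5 sand=2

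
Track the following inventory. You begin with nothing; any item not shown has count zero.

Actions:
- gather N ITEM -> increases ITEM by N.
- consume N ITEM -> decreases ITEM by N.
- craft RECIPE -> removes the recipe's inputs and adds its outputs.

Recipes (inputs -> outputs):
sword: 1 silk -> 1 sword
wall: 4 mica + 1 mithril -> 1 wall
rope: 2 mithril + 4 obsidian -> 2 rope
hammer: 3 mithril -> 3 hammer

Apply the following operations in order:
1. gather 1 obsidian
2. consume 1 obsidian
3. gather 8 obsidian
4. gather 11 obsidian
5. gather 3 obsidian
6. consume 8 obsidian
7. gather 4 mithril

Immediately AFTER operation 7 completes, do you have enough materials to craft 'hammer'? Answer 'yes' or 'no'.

Answer: yes

Derivation:
After 1 (gather 1 obsidian): obsidian=1
After 2 (consume 1 obsidian): (empty)
After 3 (gather 8 obsidian): obsidian=8
After 4 (gather 11 obsidian): obsidian=19
After 5 (gather 3 obsidian): obsidian=22
After 6 (consume 8 obsidian): obsidian=14
After 7 (gather 4 mithril): mithril=4 obsidian=14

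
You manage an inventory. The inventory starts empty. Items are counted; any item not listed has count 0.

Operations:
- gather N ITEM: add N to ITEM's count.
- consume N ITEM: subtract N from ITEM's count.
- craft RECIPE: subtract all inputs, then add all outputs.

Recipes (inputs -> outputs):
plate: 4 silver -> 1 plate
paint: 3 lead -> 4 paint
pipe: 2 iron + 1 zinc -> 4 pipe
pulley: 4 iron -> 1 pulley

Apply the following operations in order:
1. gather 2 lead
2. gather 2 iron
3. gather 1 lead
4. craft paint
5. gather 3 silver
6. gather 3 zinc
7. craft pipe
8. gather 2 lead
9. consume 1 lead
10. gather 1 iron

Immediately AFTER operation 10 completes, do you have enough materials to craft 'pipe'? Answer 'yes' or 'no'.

Answer: no

Derivation:
After 1 (gather 2 lead): lead=2
After 2 (gather 2 iron): iron=2 lead=2
After 3 (gather 1 lead): iron=2 lead=3
After 4 (craft paint): iron=2 paint=4
After 5 (gather 3 silver): iron=2 paint=4 silver=3
After 6 (gather 3 zinc): iron=2 paint=4 silver=3 zinc=3
After 7 (craft pipe): paint=4 pipe=4 silver=3 zinc=2
After 8 (gather 2 lead): lead=2 paint=4 pipe=4 silver=3 zinc=2
After 9 (consume 1 lead): lead=1 paint=4 pipe=4 silver=3 zinc=2
After 10 (gather 1 iron): iron=1 lead=1 paint=4 pipe=4 silver=3 zinc=2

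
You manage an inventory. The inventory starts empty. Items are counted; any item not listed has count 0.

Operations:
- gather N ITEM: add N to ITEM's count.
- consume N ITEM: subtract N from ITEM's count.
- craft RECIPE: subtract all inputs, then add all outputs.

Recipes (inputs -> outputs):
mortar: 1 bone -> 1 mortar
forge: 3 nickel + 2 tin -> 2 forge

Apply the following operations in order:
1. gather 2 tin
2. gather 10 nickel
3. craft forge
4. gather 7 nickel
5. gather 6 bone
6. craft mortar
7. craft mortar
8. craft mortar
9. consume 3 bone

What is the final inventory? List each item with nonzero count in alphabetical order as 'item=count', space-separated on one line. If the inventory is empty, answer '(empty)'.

Answer: forge=2 mortar=3 nickel=14

Derivation:
After 1 (gather 2 tin): tin=2
After 2 (gather 10 nickel): nickel=10 tin=2
After 3 (craft forge): forge=2 nickel=7
After 4 (gather 7 nickel): forge=2 nickel=14
After 5 (gather 6 bone): bone=6 forge=2 nickel=14
After 6 (craft mortar): bone=5 forge=2 mortar=1 nickel=14
After 7 (craft mortar): bone=4 forge=2 mortar=2 nickel=14
After 8 (craft mortar): bone=3 forge=2 mortar=3 nickel=14
After 9 (consume 3 bone): forge=2 mortar=3 nickel=14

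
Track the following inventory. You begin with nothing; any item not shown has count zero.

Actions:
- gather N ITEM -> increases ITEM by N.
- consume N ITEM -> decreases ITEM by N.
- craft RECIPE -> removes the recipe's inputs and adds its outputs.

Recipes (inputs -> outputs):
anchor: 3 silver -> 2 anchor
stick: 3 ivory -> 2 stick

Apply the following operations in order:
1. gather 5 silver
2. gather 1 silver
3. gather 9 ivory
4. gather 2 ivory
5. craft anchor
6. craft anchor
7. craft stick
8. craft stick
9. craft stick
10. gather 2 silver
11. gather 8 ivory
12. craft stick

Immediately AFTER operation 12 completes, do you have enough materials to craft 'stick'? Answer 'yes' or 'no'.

After 1 (gather 5 silver): silver=5
After 2 (gather 1 silver): silver=6
After 3 (gather 9 ivory): ivory=9 silver=6
After 4 (gather 2 ivory): ivory=11 silver=6
After 5 (craft anchor): anchor=2 ivory=11 silver=3
After 6 (craft anchor): anchor=4 ivory=11
After 7 (craft stick): anchor=4 ivory=8 stick=2
After 8 (craft stick): anchor=4 ivory=5 stick=4
After 9 (craft stick): anchor=4 ivory=2 stick=6
After 10 (gather 2 silver): anchor=4 ivory=2 silver=2 stick=6
After 11 (gather 8 ivory): anchor=4 ivory=10 silver=2 stick=6
After 12 (craft stick): anchor=4 ivory=7 silver=2 stick=8

Answer: yes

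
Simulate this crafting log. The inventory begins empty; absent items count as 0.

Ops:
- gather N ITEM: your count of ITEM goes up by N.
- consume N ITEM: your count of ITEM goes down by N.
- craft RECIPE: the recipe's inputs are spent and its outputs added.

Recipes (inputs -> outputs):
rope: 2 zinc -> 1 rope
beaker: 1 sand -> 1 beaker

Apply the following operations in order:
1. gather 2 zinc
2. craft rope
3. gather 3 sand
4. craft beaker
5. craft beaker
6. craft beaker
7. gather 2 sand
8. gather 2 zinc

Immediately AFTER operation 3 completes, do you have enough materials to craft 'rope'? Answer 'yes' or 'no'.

After 1 (gather 2 zinc): zinc=2
After 2 (craft rope): rope=1
After 3 (gather 3 sand): rope=1 sand=3

Answer: no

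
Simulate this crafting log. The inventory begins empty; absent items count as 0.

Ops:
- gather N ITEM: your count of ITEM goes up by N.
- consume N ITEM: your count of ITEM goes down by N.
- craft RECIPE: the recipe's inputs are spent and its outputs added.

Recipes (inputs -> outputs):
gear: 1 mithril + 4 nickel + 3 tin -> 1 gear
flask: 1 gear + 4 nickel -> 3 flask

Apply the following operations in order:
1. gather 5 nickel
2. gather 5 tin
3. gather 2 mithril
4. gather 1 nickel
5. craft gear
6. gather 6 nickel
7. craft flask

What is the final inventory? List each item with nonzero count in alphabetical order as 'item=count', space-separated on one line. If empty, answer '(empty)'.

Answer: flask=3 mithril=1 nickel=4 tin=2

Derivation:
After 1 (gather 5 nickel): nickel=5
After 2 (gather 5 tin): nickel=5 tin=5
After 3 (gather 2 mithril): mithril=2 nickel=5 tin=5
After 4 (gather 1 nickel): mithril=2 nickel=6 tin=5
After 5 (craft gear): gear=1 mithril=1 nickel=2 tin=2
After 6 (gather 6 nickel): gear=1 mithril=1 nickel=8 tin=2
After 7 (craft flask): flask=3 mithril=1 nickel=4 tin=2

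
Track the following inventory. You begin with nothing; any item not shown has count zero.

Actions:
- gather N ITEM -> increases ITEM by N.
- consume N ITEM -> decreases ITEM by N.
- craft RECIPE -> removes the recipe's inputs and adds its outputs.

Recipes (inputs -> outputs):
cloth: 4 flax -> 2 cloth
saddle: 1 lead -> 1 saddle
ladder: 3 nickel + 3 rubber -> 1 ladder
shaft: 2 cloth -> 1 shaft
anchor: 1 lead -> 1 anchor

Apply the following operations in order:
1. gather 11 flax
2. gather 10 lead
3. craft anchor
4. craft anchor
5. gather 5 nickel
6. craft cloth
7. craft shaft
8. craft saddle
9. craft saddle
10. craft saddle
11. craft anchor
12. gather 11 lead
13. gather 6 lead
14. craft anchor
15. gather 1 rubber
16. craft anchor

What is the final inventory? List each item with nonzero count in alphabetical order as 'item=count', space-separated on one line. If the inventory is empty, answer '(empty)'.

Answer: anchor=5 flax=7 lead=19 nickel=5 rubber=1 saddle=3 shaft=1

Derivation:
After 1 (gather 11 flax): flax=11
After 2 (gather 10 lead): flax=11 lead=10
After 3 (craft anchor): anchor=1 flax=11 lead=9
After 4 (craft anchor): anchor=2 flax=11 lead=8
After 5 (gather 5 nickel): anchor=2 flax=11 lead=8 nickel=5
After 6 (craft cloth): anchor=2 cloth=2 flax=7 lead=8 nickel=5
After 7 (craft shaft): anchor=2 flax=7 lead=8 nickel=5 shaft=1
After 8 (craft saddle): anchor=2 flax=7 lead=7 nickel=5 saddle=1 shaft=1
After 9 (craft saddle): anchor=2 flax=7 lead=6 nickel=5 saddle=2 shaft=1
After 10 (craft saddle): anchor=2 flax=7 lead=5 nickel=5 saddle=3 shaft=1
After 11 (craft anchor): anchor=3 flax=7 lead=4 nickel=5 saddle=3 shaft=1
After 12 (gather 11 lead): anchor=3 flax=7 lead=15 nickel=5 saddle=3 shaft=1
After 13 (gather 6 lead): anchor=3 flax=7 lead=21 nickel=5 saddle=3 shaft=1
After 14 (craft anchor): anchor=4 flax=7 lead=20 nickel=5 saddle=3 shaft=1
After 15 (gather 1 rubber): anchor=4 flax=7 lead=20 nickel=5 rubber=1 saddle=3 shaft=1
After 16 (craft anchor): anchor=5 flax=7 lead=19 nickel=5 rubber=1 saddle=3 shaft=1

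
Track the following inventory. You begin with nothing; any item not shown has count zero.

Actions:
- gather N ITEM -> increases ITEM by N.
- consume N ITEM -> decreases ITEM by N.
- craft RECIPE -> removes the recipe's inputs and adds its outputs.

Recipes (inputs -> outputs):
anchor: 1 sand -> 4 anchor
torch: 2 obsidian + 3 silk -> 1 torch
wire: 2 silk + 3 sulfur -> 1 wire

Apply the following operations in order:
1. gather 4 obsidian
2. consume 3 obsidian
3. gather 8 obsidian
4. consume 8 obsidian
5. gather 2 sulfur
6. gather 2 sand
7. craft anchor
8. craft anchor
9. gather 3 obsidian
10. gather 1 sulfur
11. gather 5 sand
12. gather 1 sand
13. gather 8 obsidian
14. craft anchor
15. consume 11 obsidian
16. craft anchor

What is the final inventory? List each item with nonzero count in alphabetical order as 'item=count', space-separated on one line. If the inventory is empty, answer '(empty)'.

After 1 (gather 4 obsidian): obsidian=4
After 2 (consume 3 obsidian): obsidian=1
After 3 (gather 8 obsidian): obsidian=9
After 4 (consume 8 obsidian): obsidian=1
After 5 (gather 2 sulfur): obsidian=1 sulfur=2
After 6 (gather 2 sand): obsidian=1 sand=2 sulfur=2
After 7 (craft anchor): anchor=4 obsidian=1 sand=1 sulfur=2
After 8 (craft anchor): anchor=8 obsidian=1 sulfur=2
After 9 (gather 3 obsidian): anchor=8 obsidian=4 sulfur=2
After 10 (gather 1 sulfur): anchor=8 obsidian=4 sulfur=3
After 11 (gather 5 sand): anchor=8 obsidian=4 sand=5 sulfur=3
After 12 (gather 1 sand): anchor=8 obsidian=4 sand=6 sulfur=3
After 13 (gather 8 obsidian): anchor=8 obsidian=12 sand=6 sulfur=3
After 14 (craft anchor): anchor=12 obsidian=12 sand=5 sulfur=3
After 15 (consume 11 obsidian): anchor=12 obsidian=1 sand=5 sulfur=3
After 16 (craft anchor): anchor=16 obsidian=1 sand=4 sulfur=3

Answer: anchor=16 obsidian=1 sand=4 sulfur=3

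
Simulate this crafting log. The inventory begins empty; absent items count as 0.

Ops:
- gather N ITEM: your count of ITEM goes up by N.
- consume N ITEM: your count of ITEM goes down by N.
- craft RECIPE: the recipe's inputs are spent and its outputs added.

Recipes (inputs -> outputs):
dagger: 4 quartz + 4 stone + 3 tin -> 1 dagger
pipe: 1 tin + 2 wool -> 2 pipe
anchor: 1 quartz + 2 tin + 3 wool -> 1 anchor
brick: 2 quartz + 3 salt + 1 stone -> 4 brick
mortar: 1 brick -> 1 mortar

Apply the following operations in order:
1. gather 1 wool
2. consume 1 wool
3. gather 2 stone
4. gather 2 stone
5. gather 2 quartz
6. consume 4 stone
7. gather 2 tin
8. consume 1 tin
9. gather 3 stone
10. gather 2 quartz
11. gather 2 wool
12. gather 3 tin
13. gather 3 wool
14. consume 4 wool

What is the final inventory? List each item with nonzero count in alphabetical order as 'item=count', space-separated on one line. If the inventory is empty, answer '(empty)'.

After 1 (gather 1 wool): wool=1
After 2 (consume 1 wool): (empty)
After 3 (gather 2 stone): stone=2
After 4 (gather 2 stone): stone=4
After 5 (gather 2 quartz): quartz=2 stone=4
After 6 (consume 4 stone): quartz=2
After 7 (gather 2 tin): quartz=2 tin=2
After 8 (consume 1 tin): quartz=2 tin=1
After 9 (gather 3 stone): quartz=2 stone=3 tin=1
After 10 (gather 2 quartz): quartz=4 stone=3 tin=1
After 11 (gather 2 wool): quartz=4 stone=3 tin=1 wool=2
After 12 (gather 3 tin): quartz=4 stone=3 tin=4 wool=2
After 13 (gather 3 wool): quartz=4 stone=3 tin=4 wool=5
After 14 (consume 4 wool): quartz=4 stone=3 tin=4 wool=1

Answer: quartz=4 stone=3 tin=4 wool=1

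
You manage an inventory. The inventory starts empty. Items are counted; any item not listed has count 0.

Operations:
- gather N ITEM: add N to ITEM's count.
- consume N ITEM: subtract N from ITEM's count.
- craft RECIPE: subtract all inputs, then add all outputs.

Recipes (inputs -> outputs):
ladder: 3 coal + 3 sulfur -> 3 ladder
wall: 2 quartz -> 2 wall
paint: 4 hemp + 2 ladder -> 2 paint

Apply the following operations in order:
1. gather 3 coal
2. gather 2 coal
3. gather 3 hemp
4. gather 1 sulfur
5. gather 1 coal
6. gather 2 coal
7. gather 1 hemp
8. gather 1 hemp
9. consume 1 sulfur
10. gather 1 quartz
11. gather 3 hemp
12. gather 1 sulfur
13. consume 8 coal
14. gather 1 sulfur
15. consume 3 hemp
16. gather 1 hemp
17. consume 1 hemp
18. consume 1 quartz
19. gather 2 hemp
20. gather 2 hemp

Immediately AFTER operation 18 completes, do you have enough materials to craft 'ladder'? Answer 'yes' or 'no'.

After 1 (gather 3 coal): coal=3
After 2 (gather 2 coal): coal=5
After 3 (gather 3 hemp): coal=5 hemp=3
After 4 (gather 1 sulfur): coal=5 hemp=3 sulfur=1
After 5 (gather 1 coal): coal=6 hemp=3 sulfur=1
After 6 (gather 2 coal): coal=8 hemp=3 sulfur=1
After 7 (gather 1 hemp): coal=8 hemp=4 sulfur=1
After 8 (gather 1 hemp): coal=8 hemp=5 sulfur=1
After 9 (consume 1 sulfur): coal=8 hemp=5
After 10 (gather 1 quartz): coal=8 hemp=5 quartz=1
After 11 (gather 3 hemp): coal=8 hemp=8 quartz=1
After 12 (gather 1 sulfur): coal=8 hemp=8 quartz=1 sulfur=1
After 13 (consume 8 coal): hemp=8 quartz=1 sulfur=1
After 14 (gather 1 sulfur): hemp=8 quartz=1 sulfur=2
After 15 (consume 3 hemp): hemp=5 quartz=1 sulfur=2
After 16 (gather 1 hemp): hemp=6 quartz=1 sulfur=2
After 17 (consume 1 hemp): hemp=5 quartz=1 sulfur=2
After 18 (consume 1 quartz): hemp=5 sulfur=2

Answer: no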